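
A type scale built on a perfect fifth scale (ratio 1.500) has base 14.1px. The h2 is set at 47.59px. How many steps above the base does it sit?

1.500ⁿ = 47.59 / 14.1 = 3.3752
n = ln(3.3752) / ln(1.500) = 1.2164 / 0.4055 ≈ 3.00

3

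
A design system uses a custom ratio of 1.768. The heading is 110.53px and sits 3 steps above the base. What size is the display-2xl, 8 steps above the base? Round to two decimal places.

1909.38px

110.53 × 1.768⁵ = 110.53 × 17.27473 ≈ 1909.376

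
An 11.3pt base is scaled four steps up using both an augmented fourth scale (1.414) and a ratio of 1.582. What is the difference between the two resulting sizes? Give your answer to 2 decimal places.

Augmented fourth: 11.3 × 1.414⁴ = 45.1727pt
At 1.582: 11.3 × 1.582⁴ = 70.7790pt
Difference: 70.7790 − 45.1727 = 25.6063pt

25.61pt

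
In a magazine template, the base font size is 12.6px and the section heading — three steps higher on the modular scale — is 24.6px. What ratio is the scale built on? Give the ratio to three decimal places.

The ratio satisfies 12.6 × r³ = 24.6, so r = (24.6 / 12.6)^(1/3).
r = 1.9524^(1/3) ≈ 1.2498

1.250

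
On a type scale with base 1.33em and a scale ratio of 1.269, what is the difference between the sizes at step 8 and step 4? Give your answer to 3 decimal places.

5.495em

Step 4: 1.33 × 1.269⁴ = 3.44904em
Step 8: 1.33 × 1.269⁸ = 8.94426em
Difference: 8.94426 − 3.44904 = 5.49522em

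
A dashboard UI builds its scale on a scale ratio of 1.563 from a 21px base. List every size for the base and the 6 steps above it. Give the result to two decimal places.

Step 0: 21px
Step 1: 21.0 × 1.563 = 32.82
Step 2: 21.0 × 1.563² = 51.30
Step 3: 21.0 × 1.563³ = 80.19
Step 4: 21.0 × 1.563⁴ = 125.33
Step 5: 21.0 × 1.563⁵ = 195.89
Step 6: 21.0 × 1.563⁶ = 306.18

21.00px, 32.82px, 51.30px, 80.19px, 125.33px, 195.89px, 306.18px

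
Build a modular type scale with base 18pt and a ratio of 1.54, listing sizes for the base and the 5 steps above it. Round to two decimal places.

18.00pt, 27.72pt, 42.69pt, 65.74pt, 101.24pt, 155.91pt

Step 0: 18pt
Step 1: 18.0 × 1.54 = 27.72
Step 2: 18.0 × 1.54² = 42.69
Step 3: 18.0 × 1.54³ = 65.74
Step 4: 18.0 × 1.54⁴ = 101.24
Step 5: 18.0 × 1.54⁵ = 155.91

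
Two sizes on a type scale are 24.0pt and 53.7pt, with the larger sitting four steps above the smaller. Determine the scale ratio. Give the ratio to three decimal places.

1.223

r⁴ = 53.7 / 24.0, so r = (53.7/24.0)^(1/4).
r = 2.2375^(1/4) ≈ 1.2230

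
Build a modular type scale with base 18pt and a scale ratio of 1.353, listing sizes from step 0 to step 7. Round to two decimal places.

Step 0: 18pt
Step 1: 18.0 × 1.353 = 24.35
Step 2: 18.0 × 1.353² = 32.95
Step 3: 18.0 × 1.353³ = 44.58
Step 4: 18.0 × 1.353⁴ = 60.32
Step 5: 18.0 × 1.353⁵ = 81.61
Step 6: 18.0 × 1.353⁶ = 110.42
Step 7: 18.0 × 1.353⁷ = 149.40

18.00pt, 24.35pt, 32.95pt, 44.58pt, 60.32pt, 81.61pt, 110.42pt, 149.40pt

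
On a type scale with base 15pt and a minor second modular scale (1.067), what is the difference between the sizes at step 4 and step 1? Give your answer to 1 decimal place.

3.4pt

Step 1: 15.0 × 1.067 = 16.005pt
Step 4: 15.0 × 1.067⁴ = 19.442pt
Difference: 19.442 − 16.005 = 3.437pt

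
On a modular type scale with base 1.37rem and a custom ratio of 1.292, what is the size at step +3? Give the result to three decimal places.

A modular type scale is a geometric sequence: sizeₙ = base × rⁿ.
1.37 × 1.292³ = 1.37 × 2.15669 ≈ 2.955

2.955rem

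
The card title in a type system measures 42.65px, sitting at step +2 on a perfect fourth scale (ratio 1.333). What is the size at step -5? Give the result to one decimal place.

42.65 ÷ 1.333⁷ = 42.65 ÷ 7.47844 ≈ 5.703

5.7px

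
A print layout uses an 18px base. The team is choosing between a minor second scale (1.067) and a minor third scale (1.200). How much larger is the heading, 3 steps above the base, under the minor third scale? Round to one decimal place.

9.2px

Minor second: 18.0 × 1.067³ = 21.866px
Minor third: 18.0 × 1.200³ = 31.104px
Difference: 31.104 − 21.866 = 9.238px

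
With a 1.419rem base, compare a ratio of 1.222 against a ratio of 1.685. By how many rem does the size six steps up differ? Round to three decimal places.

At 1.222: 1.419 × 1.222⁶ = 4.72509rem
At 1.685: 1.419 × 1.685⁶ = 32.47744rem
Difference: 32.47744 − 4.72509 = 27.75235rem

27.752rem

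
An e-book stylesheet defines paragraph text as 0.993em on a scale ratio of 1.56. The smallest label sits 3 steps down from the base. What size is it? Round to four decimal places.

0.2616em

0.993 ÷ 1.56³ = 0.993 ÷ 3.79642 ≈ 0.2616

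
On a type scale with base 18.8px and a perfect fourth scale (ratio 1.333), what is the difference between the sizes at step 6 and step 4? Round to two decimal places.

Step 4: 18.8 × 1.333⁴ = 59.3579px
Step 6: 18.8 × 1.333⁶ = 105.4724px
Difference: 105.4724 − 59.3579 = 46.1145px

46.11px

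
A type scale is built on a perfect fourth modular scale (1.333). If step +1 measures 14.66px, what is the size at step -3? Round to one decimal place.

4.6px

14.66 ÷ 1.333⁴ = 14.66 ÷ 3.15733 ≈ 4.643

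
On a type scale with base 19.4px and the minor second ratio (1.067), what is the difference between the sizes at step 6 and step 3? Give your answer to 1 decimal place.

5.1px

Step 3: 19.4 × 1.067³ = 23.566px
Step 6: 19.4 × 1.067⁶ = 28.628px
Difference: 28.628 − 23.566 = 5.062px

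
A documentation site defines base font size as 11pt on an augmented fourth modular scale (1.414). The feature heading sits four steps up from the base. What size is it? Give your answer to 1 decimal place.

44.0pt

11.0 × 1.414⁴ = 11.0 × 3.99758 ≈ 43.97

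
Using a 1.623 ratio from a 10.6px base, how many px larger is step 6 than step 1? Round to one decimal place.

Step 1: 10.6 × 1.623 = 17.204px
Step 6: 10.6 × 1.623⁶ = 193.739px
Difference: 193.739 − 17.204 = 176.535px

176.5px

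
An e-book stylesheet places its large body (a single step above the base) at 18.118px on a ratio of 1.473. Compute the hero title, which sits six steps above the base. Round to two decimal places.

The gap is 6 − (1) = 5 steps, so the factor is 1.473^5.
18.118 × 1.473⁵ = 18.118 × 6.93448 ≈ 125.639

125.64px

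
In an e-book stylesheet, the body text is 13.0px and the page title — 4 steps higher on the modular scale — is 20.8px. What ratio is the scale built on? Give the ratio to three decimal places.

The ratio satisfies 13.0 × r⁴ = 20.8, so r = (20.8 / 13.0)^(1/4).
r = 1.6000^(1/4) ≈ 1.1247

1.125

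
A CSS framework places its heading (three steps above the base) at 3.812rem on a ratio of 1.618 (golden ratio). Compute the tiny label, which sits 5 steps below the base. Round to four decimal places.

0.0812rem

3.812 ÷ 1.618⁸ = 3.812 ÷ 46.97082 ≈ 0.0812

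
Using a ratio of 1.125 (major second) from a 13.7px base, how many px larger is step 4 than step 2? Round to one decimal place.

4.6px

Step 2: 13.7 × 1.125² = 17.339px
Step 4: 13.7 × 1.125⁴ = 21.945px
Difference: 21.945 − 17.339 = 4.606px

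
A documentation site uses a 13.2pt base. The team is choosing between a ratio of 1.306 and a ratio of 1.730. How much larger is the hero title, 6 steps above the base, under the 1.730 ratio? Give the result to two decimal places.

288.38pt

At 1.306: 13.2 × 1.306⁶ = 65.4987pt
At 1.730: 13.2 × 1.730⁶ = 353.8755pt
Difference: 353.8755 − 65.4987 = 288.3768pt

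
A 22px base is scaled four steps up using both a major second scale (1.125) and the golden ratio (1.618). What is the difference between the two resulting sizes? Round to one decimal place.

Major second: 22.0 × 1.125⁴ = 35.240px
Golden ratio: 22.0 × 1.618⁴ = 150.778px
Difference: 150.778 − 35.240 = 115.538px

115.5px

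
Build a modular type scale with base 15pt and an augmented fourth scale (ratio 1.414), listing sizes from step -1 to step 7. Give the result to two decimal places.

Step -1: 15.0 ÷ 1.414 = 10.61
Step 0: 15pt
Step 1: 15.0 × 1.414 = 21.21
Step 2: 15.0 × 1.414² = 29.99
Step 3: 15.0 × 1.414³ = 42.41
Step 4: 15.0 × 1.414⁴ = 59.96
Step 5: 15.0 × 1.414⁵ = 84.79
Step 6: 15.0 × 1.414⁶ = 119.89
Step 7: 15.0 × 1.414⁷ = 169.53

10.61pt, 15.00pt, 21.21pt, 29.99pt, 42.41pt, 59.96pt, 84.79pt, 119.89pt, 169.53pt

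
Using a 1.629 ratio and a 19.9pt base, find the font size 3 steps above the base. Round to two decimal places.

86.02pt

19.9 × 1.629³ = 19.9 × 4.32278 ≈ 86.02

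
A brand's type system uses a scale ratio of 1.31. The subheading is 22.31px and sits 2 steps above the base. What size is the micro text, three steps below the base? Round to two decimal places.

5.78px

22.31 ÷ 1.31⁵ = 22.31 ÷ 3.85795 ≈ 5.783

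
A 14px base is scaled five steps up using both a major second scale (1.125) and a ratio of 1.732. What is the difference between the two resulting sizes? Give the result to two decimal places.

192.98px

Major second: 14.0 × 1.125⁵ = 25.2285px
At 1.732: 14.0 × 1.732⁵ = 218.2064px
Difference: 218.2064 − 25.2285 = 192.9779px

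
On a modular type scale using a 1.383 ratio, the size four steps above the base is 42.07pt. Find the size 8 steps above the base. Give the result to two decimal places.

42.07 × 1.383⁴ = 42.07 × 3.65838 ≈ 153.908

153.91pt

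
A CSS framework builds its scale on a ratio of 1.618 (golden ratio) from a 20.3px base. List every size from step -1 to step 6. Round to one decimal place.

12.5px, 20.3px, 32.8px, 53.1px, 86.0px, 139.1px, 225.1px, 364.2px

Step -1: 20.3 ÷ 1.618 = 12.5
Step 0: 20.3px
Step 1: 20.3 × 1.618 = 32.8
Step 2: 20.3 × 1.618² = 53.1
Step 3: 20.3 × 1.618³ = 86.0
Step 4: 20.3 × 1.618⁴ = 139.1
Step 5: 20.3 × 1.618⁵ = 225.1
Step 6: 20.3 × 1.618⁶ = 364.2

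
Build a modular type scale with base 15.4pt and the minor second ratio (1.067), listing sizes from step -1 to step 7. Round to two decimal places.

Step -1: 15.4 ÷ 1.067 = 14.43
Step 0: 15.4pt
Step 1: 15.4 × 1.067 = 16.43
Step 2: 15.4 × 1.067² = 17.53
Step 3: 15.4 × 1.067³ = 18.71
Step 4: 15.4 × 1.067⁴ = 19.96
Step 5: 15.4 × 1.067⁵ = 21.30
Step 6: 15.4 × 1.067⁶ = 22.73
Step 7: 15.4 × 1.067⁷ = 24.25

14.43pt, 15.40pt, 16.43pt, 17.53pt, 18.71pt, 19.96pt, 21.30pt, 22.73pt, 24.25pt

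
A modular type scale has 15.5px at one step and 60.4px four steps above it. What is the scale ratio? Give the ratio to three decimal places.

The ratio satisfies 15.5 × r⁴ = 60.4, so r = (60.4 / 15.5)^(1/4).
r = 3.8968^(1/4) ≈ 1.4050

1.405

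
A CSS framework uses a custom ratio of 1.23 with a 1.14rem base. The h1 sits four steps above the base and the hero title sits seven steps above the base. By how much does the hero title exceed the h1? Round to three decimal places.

2.246rem

Step 4: 1.14 × 1.23⁴ = 2.60931rem
Step 7: 1.14 × 1.23⁷ = 4.85557rem
Difference: 4.85557 − 2.60931 = 2.24626rem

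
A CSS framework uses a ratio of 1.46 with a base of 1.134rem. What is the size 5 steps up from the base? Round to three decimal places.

Each step on a modular scale multiplies by the ratio, so the size n steps from the base is base × ratioⁿ.
1.134 × 1.46⁵ = 1.134 × 6.63383 ≈ 7.523

7.523rem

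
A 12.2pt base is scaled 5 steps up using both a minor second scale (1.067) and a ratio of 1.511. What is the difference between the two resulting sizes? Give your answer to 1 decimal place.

79.2pt

Minor second: 12.2 × 1.067⁵ = 16.873pt
At 1.511: 12.2 × 1.511⁵ = 96.091pt
Difference: 96.091 − 16.873 = 79.218pt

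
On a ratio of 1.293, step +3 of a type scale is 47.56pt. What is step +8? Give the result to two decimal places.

171.88pt

47.56 × 1.293⁵ = 47.56 × 3.61404 ≈ 171.884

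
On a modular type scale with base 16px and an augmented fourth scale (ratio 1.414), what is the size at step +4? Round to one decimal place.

A modular type scale is a geometric sequence: sizeₙ = base × rⁿ.
16.0 × 1.414⁴ = 16.0 × 3.99758 ≈ 63.96

64.0px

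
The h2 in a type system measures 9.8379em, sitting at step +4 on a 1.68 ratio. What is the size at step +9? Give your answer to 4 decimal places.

The gap is 9 − (4) = 5 steps, so the factor is 1.68^5.
9.8379 × 1.68⁵ = 9.8379 × 13.38278 ≈ 131.6585

131.6585em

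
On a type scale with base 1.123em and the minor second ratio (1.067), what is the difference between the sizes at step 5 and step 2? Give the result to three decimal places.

0.275em

Step 2: 1.123 × 1.067² = 1.27852em
Step 5: 1.123 × 1.067⁵ = 1.55311em
Difference: 1.55311 − 1.27852 = 0.27459em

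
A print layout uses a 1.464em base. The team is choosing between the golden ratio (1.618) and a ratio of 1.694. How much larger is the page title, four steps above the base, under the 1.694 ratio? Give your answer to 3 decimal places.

2.022em

Golden ratio: 1.464 × 1.618⁴ = 10.03356em
At 1.694: 1.464 × 1.694⁴ = 12.05576em
Difference: 12.05576 − 10.03356 = 2.02220em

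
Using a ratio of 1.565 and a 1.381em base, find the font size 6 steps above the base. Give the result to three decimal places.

20.290em

Each step on a modular scale multiplies by the ratio, so the size n steps from the base is base × ratioⁿ.
1.381 × 1.565⁶ = 1.381 × 14.69217 ≈ 20.290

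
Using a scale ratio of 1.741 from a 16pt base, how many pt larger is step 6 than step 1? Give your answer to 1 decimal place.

417.7pt

Step 1: 16.0 × 1.741 = 27.856pt
Step 6: 16.0 × 1.741⁶ = 445.567pt
Difference: 445.567 − 27.856 = 417.711pt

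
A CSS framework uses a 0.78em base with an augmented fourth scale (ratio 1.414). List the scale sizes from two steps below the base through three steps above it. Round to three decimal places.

0.390em, 0.552em, 0.780em, 1.103em, 1.560em, 2.205em

Step -2: 0.78 ÷ 1.414² = 0.390
Step -1: 0.78 ÷ 1.414 = 0.552
Step 0: 0.78em
Step 1: 0.78 × 1.414 = 1.103
Step 2: 0.78 × 1.414² = 1.560
Step 3: 0.78 × 1.414³ = 2.205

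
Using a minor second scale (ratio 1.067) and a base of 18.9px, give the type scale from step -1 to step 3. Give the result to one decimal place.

Step -1: 18.9 ÷ 1.067 = 17.7
Step 0: 18.9px
Step 1: 18.9 × 1.067 = 20.2
Step 2: 18.9 × 1.067² = 21.5
Step 3: 18.9 × 1.067³ = 23.0

17.7px, 18.9px, 20.2px, 21.5px, 23.0px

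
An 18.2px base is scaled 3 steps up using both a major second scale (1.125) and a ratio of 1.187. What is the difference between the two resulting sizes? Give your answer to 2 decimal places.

4.52px

Major second: 18.2 × 1.125³ = 25.9137px
At 1.187: 18.2 × 1.187³ = 30.4385px
Difference: 30.4385 − 25.9137 = 4.5248px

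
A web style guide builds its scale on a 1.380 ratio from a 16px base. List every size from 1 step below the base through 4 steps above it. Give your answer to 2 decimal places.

Step -1: 16.0 ÷ 1.380 = 11.59
Step 0: 16px
Step 1: 16.0 × 1.380 = 22.08
Step 2: 16.0 × 1.380² = 30.47
Step 3: 16.0 × 1.380³ = 42.05
Step 4: 16.0 × 1.380⁴ = 58.03

11.59px, 16.00px, 22.08px, 30.47px, 42.05px, 58.03px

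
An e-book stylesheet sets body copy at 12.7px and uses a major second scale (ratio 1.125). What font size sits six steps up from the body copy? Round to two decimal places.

A modular type scale is a geometric sequence: sizeₙ = base × rⁿ.
12.7 × 1.125⁶ = 12.7 × 2.02729 ≈ 25.75

25.75px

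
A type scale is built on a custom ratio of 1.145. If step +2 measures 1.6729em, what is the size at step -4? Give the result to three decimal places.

0.742em

1.6729 ÷ 1.145⁶ = 1.6729 ÷ 2.25337 ≈ 0.742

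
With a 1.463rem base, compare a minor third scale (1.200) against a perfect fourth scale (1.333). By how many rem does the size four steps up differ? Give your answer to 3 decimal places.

Minor third: 1.463 × 1.200⁴ = 3.03368rem
Perfect fourth: 1.463 × 1.333⁴ = 4.61918rem
Difference: 4.61918 − 3.03368 = 1.58550rem

1.586rem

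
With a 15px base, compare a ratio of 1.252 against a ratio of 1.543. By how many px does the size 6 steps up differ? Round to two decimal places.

At 1.252: 15.0 × 1.252⁶ = 57.7720px
At 1.543: 15.0 × 1.543⁶ = 202.4356px
Difference: 202.4356 − 57.7720 = 144.6636px

144.66px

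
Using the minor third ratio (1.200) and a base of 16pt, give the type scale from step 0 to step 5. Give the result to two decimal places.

Step 0: 16pt
Step 1: 16.0 × 1.200 = 19.20
Step 2: 16.0 × 1.200² = 23.04
Step 3: 16.0 × 1.200³ = 27.65
Step 4: 16.0 × 1.200⁴ = 33.18
Step 5: 16.0 × 1.200⁵ = 39.81

16.00pt, 19.20pt, 23.04pt, 27.65pt, 33.18pt, 39.81pt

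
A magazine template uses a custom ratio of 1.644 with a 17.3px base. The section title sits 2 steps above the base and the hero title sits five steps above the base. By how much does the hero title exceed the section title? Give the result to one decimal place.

161.0px

Step 2: 17.3 × 1.644² = 46.757px
Step 5: 17.3 × 1.644⁵ = 207.757px
Difference: 207.757 − 46.757 = 161.000px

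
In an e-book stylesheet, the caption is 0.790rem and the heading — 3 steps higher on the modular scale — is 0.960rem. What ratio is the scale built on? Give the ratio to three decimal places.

r³ = 0.960 / 0.790, so r = (0.960/0.790)^(1/3).
r = 1.2152^(1/3) ≈ 1.0671

1.067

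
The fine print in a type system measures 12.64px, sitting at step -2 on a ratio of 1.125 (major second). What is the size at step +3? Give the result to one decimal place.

22.8px

Moving from step -2 to step +3 is 5 steps up, so multiply by r⁵.
12.64 × 1.125⁵ = 12.64 × 1.80203 ≈ 22.778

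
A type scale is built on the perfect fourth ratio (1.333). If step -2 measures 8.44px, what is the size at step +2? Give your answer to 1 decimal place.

26.6px

The gap is 2 − (-2) = 4 steps, so the factor is 1.333^4.
8.44 × 1.333⁴ = 8.44 × 3.15733 ≈ 26.648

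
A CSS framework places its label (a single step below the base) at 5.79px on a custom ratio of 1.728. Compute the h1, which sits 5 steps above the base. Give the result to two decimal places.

Moving from step -1 to step +5 is 6 steps up, so multiply by r⁶.
5.79 × 1.728⁶ = 5.79 × 26.62333 ≈ 154.149

154.15px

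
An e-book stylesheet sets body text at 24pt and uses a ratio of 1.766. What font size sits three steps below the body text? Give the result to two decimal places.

4.36pt

Each step on a modular scale multiplies by the ratio, so the size n steps from the base is base × ratioⁿ.
24.0 ÷ 1.766³ = 24.0 ÷ 5.50772 ≈ 4.36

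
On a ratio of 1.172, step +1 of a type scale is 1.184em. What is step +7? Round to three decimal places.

3.068em

The gap is 7 − (1) = 6 steps, so the factor is 1.172^6.
1.184 × 1.172⁶ = 1.184 × 2.59159 ≈ 3.068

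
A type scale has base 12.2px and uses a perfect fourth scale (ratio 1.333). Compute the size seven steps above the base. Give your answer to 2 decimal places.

A modular type scale is a geometric sequence: sizeₙ = base × rⁿ.
12.2 × 1.333⁷ = 12.2 × 7.47844 ≈ 91.24

91.24px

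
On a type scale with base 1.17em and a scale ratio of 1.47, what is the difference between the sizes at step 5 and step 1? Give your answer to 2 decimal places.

Step 1: 1.17 × 1.47 = 1.7199em
Step 5: 1.17 × 1.47⁵ = 8.0311em
Difference: 8.0311 − 1.7199 = 6.3112em

6.31em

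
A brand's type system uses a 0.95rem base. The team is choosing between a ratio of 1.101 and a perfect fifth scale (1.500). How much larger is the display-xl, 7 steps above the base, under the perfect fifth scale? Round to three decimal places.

At 1.101: 0.95 × 1.101⁷ = 1.86309rem
Perfect fifth: 0.95 × 1.500⁷ = 16.23164rem
Difference: 16.23164 − 1.86309 = 14.36855rem

14.369rem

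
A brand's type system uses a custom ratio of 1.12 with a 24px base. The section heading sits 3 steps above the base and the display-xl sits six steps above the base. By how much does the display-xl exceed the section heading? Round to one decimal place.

Step 3: 24.0 × 1.12³ = 33.718px
Step 6: 24.0 × 1.12⁶ = 47.372px
Difference: 47.372 − 33.718 = 13.654px

13.7px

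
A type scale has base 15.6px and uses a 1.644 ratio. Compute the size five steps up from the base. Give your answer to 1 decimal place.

A modular type scale is a geometric sequence: sizeₙ = base × rⁿ.
15.6 × 1.644⁵ = 15.6 × 12.00906 ≈ 187.34

187.3px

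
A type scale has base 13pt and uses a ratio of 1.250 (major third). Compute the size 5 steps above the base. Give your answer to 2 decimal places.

39.67pt

A modular type scale is a geometric sequence: sizeₙ = base × rⁿ.
13.0 × 1.250⁵ = 13.0 × 3.05176 ≈ 39.67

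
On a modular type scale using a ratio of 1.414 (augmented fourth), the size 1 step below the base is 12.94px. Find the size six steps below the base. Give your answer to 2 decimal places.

2.29px

Moving from step -1 to step -6 is 5 steps down, so divide by r⁵.
12.94 ÷ 1.414⁵ = 12.94 ÷ 5.65258 ≈ 2.289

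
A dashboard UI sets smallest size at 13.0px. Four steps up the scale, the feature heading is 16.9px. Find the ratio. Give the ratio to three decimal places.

1.068

The ratio satisfies 13.0 × r⁴ = 16.9, so r = (16.9 / 13.0)^(1/4).
r = 1.3000^(1/4) ≈ 1.0678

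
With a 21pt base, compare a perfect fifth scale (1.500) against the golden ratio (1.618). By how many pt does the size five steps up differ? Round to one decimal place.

73.4pt

Perfect fifth: 21.0 × 1.500⁵ = 159.469pt
Golden ratio: 21.0 × 1.618⁵ = 232.869pt
Difference: 232.869 − 159.469 = 73.400pt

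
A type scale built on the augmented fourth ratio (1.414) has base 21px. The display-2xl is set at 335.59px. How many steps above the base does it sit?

1.414ⁿ = 335.59 / 21 = 15.9805
n = ln(15.9805) / ln(1.414) = 2.7714 / 0.3464 ≈ 8.00

8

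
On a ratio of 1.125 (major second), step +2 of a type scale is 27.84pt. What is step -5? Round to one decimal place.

27.84 ÷ 1.125⁷ = 27.84 ÷ 2.28070 ≈ 12.207

12.2pt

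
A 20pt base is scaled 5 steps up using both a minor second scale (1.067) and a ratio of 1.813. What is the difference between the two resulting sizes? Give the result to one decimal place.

Minor second: 20.0 × 1.067⁵ = 27.660pt
At 1.813: 20.0 × 1.813⁵ = 391.759pt
Difference: 391.759 − 27.660 = 364.099pt

364.1pt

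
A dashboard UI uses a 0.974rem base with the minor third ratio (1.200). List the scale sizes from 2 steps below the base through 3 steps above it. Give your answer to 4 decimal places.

0.6764rem, 0.8117rem, 0.9740rem, 1.1688rem, 1.4026rem, 1.6831rem

Step -2: 0.974 ÷ 1.200² = 0.6764
Step -1: 0.974 ÷ 1.200 = 0.8117
Step 0: 0.974rem
Step 1: 0.974 × 1.200 = 1.1688
Step 2: 0.974 × 1.200² = 1.4026
Step 3: 0.974 × 1.200³ = 1.6831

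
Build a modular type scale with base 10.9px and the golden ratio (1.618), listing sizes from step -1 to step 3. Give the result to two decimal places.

Step -1: 10.9 ÷ 1.618 = 6.74
Step 0: 10.9px
Step 1: 10.9 × 1.618 = 17.64
Step 2: 10.9 × 1.618² = 28.54
Step 3: 10.9 × 1.618³ = 46.17

6.74px, 10.90px, 17.64px, 28.54px, 46.17px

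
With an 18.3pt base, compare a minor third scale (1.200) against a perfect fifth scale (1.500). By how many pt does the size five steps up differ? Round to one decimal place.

93.4pt

Minor third: 18.3 × 1.200⁵ = 45.536pt
Perfect fifth: 18.3 × 1.500⁵ = 138.966pt
Difference: 138.966 − 45.536 = 93.430pt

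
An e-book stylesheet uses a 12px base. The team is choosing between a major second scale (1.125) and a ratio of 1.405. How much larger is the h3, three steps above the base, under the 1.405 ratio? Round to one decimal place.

16.2px

Major second: 12.0 × 1.125³ = 17.086px
At 1.405: 12.0 × 1.405³ = 33.282px
Difference: 33.282 − 17.086 = 16.196px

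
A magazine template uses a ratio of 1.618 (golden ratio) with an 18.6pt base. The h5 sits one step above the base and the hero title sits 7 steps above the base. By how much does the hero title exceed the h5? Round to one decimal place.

Step 1: 18.6 × 1.618 = 30.095pt
Step 7: 18.6 × 1.618⁷ = 539.961pt
Difference: 539.961 − 30.095 = 509.866pt

509.9pt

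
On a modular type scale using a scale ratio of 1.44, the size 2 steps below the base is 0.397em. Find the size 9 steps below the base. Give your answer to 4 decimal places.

0.0309em

The gap is -9 − (-2) = -7 steps, so the factor is 1.44^-7.
0.397 ÷ 1.44⁷ = 0.397 ÷ 12.83918 ≈ 0.0309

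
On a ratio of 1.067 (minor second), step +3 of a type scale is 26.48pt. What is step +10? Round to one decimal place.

41.7pt

Moving from step +3 to step +10 is 7 steps up, so multiply by r⁷.
26.48 × 1.067⁷ = 26.48 × 1.57453 ≈ 41.694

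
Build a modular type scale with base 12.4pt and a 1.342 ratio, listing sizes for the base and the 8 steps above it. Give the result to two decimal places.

12.40pt, 16.64pt, 22.33pt, 29.97pt, 40.22pt, 53.97pt, 72.43pt, 97.21pt, 130.45pt

Step 0: 12.4pt
Step 1: 12.4 × 1.342 = 16.64
Step 2: 12.4 × 1.342² = 22.33
Step 3: 12.4 × 1.342³ = 29.97
Step 4: 12.4 × 1.342⁴ = 40.22
Step 5: 12.4 × 1.342⁵ = 53.97
Step 6: 12.4 × 1.342⁶ = 72.43
Step 7: 12.4 × 1.342⁷ = 97.21
Step 8: 12.4 × 1.342⁸ = 130.45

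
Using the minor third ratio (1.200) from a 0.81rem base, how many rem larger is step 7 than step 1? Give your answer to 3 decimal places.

Step 1: 0.81 × 1.200 = 0.97200rem
Step 7: 0.81 × 1.200⁷ = 2.90238rem
Difference: 2.90238 − 0.97200 = 1.93038rem

1.930rem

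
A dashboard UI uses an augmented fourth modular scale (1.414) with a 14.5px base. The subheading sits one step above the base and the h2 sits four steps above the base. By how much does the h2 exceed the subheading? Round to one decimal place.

37.5px

Step 1: 14.5 × 1.414 = 20.503px
Step 4: 14.5 × 1.414⁴ = 57.965px
Difference: 57.965 − 20.503 = 37.462px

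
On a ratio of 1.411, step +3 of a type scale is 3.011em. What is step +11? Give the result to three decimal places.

47.307em

The gap is 11 − (3) = 8 steps, so the factor is 1.411^8.
3.011 × 1.411⁸ = 3.011 × 15.71144 ≈ 47.307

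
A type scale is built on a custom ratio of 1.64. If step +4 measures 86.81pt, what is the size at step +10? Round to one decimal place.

The gap is 10 − (4) = 6 steps, so the factor is 1.64^6.
86.81 × 1.64⁶ = 86.81 × 19.45643 ≈ 1689.012

1689.0pt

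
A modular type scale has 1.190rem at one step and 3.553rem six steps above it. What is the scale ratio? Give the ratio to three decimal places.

The ratio satisfies 1.190 × r⁶ = 3.553, so r = (3.553 / 1.190)^(1/6).
r = 2.9857^(1/6) ≈ 1.2000

1.200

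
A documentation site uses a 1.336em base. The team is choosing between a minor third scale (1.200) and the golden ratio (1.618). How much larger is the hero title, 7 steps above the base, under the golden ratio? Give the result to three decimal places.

Minor third: 1.336 × 1.200⁷ = 4.78713em
Golden ratio: 1.336 × 1.618⁷ = 38.78431em
Difference: 38.78431 − 4.78713 = 33.99718em

33.997em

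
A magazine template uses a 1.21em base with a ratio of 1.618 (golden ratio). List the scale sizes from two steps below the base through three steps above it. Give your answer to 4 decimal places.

0.4622em, 0.7478em, 1.2100em, 1.9578em, 3.1677em, 5.1253em

Step -2: 1.21 ÷ 1.618² = 0.4622
Step -1: 1.21 ÷ 1.618 = 0.7478
Step 0: 1.21em
Step 1: 1.21 × 1.618 = 1.9578
Step 2: 1.21 × 1.618² = 3.1677
Step 3: 1.21 × 1.618³ = 5.1253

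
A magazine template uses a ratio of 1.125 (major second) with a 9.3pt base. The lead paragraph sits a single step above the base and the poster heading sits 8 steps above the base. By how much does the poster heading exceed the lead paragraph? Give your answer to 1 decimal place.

13.4pt

Step 1: 9.3 × 1.125 = 10.463pt
Step 8: 9.3 × 1.125⁸ = 23.862pt
Difference: 23.862 − 10.463 = 13.399pt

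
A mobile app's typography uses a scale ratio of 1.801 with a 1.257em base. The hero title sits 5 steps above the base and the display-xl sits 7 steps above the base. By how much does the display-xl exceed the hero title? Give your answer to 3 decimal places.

53.438em

Step 5: 1.257 × 1.801⁵ = 23.81792em
Step 7: 1.257 × 1.801⁷ = 77.25583em
Difference: 77.25583 − 23.81792 = 53.43791em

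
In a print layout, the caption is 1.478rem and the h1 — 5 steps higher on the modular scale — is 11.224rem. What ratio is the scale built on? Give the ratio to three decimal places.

r⁵ = 11.224 / 1.478, so r = (11.224/1.478)^(1/5).
r = 7.5940^(1/5) ≈ 1.5000

1.500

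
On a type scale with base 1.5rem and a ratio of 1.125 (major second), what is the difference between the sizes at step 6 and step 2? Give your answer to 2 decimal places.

Step 2: 1.5 × 1.125² = 1.8984rem
Step 6: 1.5 × 1.125⁶ = 3.0409rem
Difference: 3.0409 − 1.8984 = 1.1425rem

1.14rem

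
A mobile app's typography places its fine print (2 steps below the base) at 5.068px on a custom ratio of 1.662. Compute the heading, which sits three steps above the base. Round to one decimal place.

64.3px

5.068 × 1.662⁵ = 5.068 × 12.68105 ≈ 64.268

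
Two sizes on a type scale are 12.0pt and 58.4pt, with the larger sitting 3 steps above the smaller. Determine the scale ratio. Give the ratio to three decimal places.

1.695

The ratio satisfies 12.0 × r³ = 58.4, so r = (58.4 / 12.0)^(1/3).
r = 4.8667^(1/3) ≈ 1.6946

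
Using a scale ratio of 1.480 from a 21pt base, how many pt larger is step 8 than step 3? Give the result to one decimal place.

415.3pt

Step 3: 21.0 × 1.480³ = 68.078pt
Step 8: 21.0 × 1.480⁸ = 483.407pt
Difference: 483.407 − 68.078 = 415.329pt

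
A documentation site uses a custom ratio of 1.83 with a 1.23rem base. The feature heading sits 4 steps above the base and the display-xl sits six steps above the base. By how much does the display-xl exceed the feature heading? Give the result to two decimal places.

Step 4: 1.23 × 1.83⁴ = 13.7946rem
Step 6: 1.23 × 1.83⁶ = 46.1968rem
Difference: 46.1968 − 13.7946 = 32.4022rem

32.40rem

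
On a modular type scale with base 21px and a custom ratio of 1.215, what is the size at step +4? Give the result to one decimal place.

Every step multiplies by the scale ratio.
21.0 × 1.215⁴ = 21.0 × 2.17924 ≈ 45.76

45.8px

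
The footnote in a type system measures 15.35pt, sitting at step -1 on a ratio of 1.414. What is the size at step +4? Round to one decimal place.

15.35 × 1.414⁵ = 15.35 × 5.65258 ≈ 86.767

86.8pt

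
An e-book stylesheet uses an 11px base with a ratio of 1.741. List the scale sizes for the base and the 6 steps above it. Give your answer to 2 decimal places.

11.00px, 19.15px, 33.34px, 58.05px, 101.06px, 175.95px, 306.33px

Step 0: 11px
Step 1: 11.0 × 1.741 = 19.15
Step 2: 11.0 × 1.741² = 33.34
Step 3: 11.0 × 1.741³ = 58.05
Step 4: 11.0 × 1.741⁴ = 101.06
Step 5: 11.0 × 1.741⁵ = 175.95
Step 6: 11.0 × 1.741⁶ = 306.33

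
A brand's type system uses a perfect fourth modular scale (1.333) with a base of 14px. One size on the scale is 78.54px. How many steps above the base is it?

1.333ⁿ = 78.54 / 14 = 5.6100
n = ln(5.6100) / ln(1.333) = 1.7246 / 0.2874 ≈ 6.00

6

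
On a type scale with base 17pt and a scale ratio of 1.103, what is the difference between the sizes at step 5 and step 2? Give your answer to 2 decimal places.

Step 2: 17.0 × 1.103² = 20.6824pt
Step 5: 17.0 × 1.103⁵ = 27.7541pt
Difference: 27.7541 − 20.6824 = 7.0717pt

7.07pt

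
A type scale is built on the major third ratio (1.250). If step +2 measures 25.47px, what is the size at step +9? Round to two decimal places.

25.47 × 1.250⁷ = 25.47 × 4.76837 ≈ 121.450

121.45px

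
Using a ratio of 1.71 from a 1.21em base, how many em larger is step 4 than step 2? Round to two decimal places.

6.81em

Step 2: 1.21 × 1.71² = 3.5382em
Step 4: 1.21 × 1.71⁴ = 10.3459em
Difference: 10.3459 − 3.5382 = 6.8077em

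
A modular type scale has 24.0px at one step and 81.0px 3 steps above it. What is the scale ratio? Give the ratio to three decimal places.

1.500

r³ = 81.0 / 24.0, so r = (81.0/24.0)^(1/3).
r = 3.3750^(1/3) ≈ 1.5000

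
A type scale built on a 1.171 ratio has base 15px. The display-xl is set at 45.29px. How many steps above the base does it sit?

7

1.171ⁿ = 45.29 / 15 = 3.0193
n = ln(3.0193) / ln(1.171) = 1.1050 / 0.1579 ≈ 7.00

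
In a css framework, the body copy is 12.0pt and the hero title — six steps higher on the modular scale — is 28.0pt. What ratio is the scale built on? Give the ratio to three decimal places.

1.152

r⁶ = 28.0 / 12.0, so r = (28.0/12.0)^(1/6).
r = 2.3333^(1/6) ≈ 1.1517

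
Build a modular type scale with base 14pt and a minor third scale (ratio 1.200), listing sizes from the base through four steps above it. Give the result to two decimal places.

14.00pt, 16.80pt, 20.16pt, 24.19pt, 29.03pt

Step 0: 14pt
Step 1: 14.0 × 1.200 = 16.80
Step 2: 14.0 × 1.200² = 20.16
Step 3: 14.0 × 1.200³ = 24.19
Step 4: 14.0 × 1.200⁴ = 29.03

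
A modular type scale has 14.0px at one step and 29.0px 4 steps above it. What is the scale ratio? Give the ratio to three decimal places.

1.200

r⁴ = 29.0 / 14.0, so r = (29.0/14.0)^(1/4).
r = 2.0714^(1/4) ≈ 1.1997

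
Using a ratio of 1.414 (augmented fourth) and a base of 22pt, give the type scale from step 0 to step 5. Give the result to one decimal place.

Step 0: 22pt
Step 1: 22.0 × 1.414 = 31.1
Step 2: 22.0 × 1.414² = 44.0
Step 3: 22.0 × 1.414³ = 62.2
Step 4: 22.0 × 1.414⁴ = 87.9
Step 5: 22.0 × 1.414⁵ = 124.4

22.0pt, 31.1pt, 44.0pt, 62.2pt, 87.9pt, 124.4pt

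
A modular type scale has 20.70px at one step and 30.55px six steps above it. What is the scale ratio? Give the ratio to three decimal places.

1.067

The ratio satisfies 20.70 × r⁶ = 30.55, so r = (30.55 / 20.70)^(1/6).
r = 1.4758^(1/6) ≈ 1.0670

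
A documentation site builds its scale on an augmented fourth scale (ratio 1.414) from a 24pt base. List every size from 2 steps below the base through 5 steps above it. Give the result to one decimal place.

Step -2: 24.0 ÷ 1.414² = 12.0
Step -1: 24.0 ÷ 1.414 = 17.0
Step 0: 24pt
Step 1: 24.0 × 1.414 = 33.9
Step 2: 24.0 × 1.414² = 48.0
Step 3: 24.0 × 1.414³ = 67.9
Step 4: 24.0 × 1.414⁴ = 95.9
Step 5: 24.0 × 1.414⁵ = 135.7

12.0pt, 17.0pt, 24.0pt, 33.9pt, 48.0pt, 67.9pt, 95.9pt, 135.7pt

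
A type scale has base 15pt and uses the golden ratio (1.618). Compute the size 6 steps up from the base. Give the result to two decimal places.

15.0 × 1.618⁶ = 15.0 × 17.94201 ≈ 269.13

269.13pt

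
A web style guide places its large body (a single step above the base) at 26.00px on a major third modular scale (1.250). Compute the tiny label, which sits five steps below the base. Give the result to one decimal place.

6.8px

26.00 ÷ 1.250⁶ = 26.00 ÷ 3.81470 ≈ 6.816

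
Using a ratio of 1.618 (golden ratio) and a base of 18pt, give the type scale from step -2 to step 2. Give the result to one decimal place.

Step -2: 18.0 ÷ 1.618² = 6.9
Step -1: 18.0 ÷ 1.618 = 11.1
Step 0: 18pt
Step 1: 18.0 × 1.618 = 29.1
Step 2: 18.0 × 1.618² = 47.1

6.9pt, 11.1pt, 18.0pt, 29.1pt, 47.1pt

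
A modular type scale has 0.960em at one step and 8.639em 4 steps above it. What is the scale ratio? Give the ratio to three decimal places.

1.732

The ratio satisfies 0.960 × r⁴ = 8.639, so r = (8.639 / 0.960)^(1/4).
r = 8.9990^(1/4) ≈ 1.7320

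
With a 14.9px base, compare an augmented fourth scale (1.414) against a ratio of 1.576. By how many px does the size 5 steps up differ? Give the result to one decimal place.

60.6px

Augmented fourth: 14.9 × 1.414⁵ = 84.224px
At 1.576: 14.9 × 1.576⁵ = 144.866px
Difference: 144.866 − 84.224 = 60.642px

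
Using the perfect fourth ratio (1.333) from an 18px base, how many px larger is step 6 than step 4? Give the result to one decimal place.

Step 4: 18.0 × 1.333⁴ = 56.832px
Step 6: 18.0 × 1.333⁶ = 100.984px
Difference: 100.984 − 56.832 = 44.152px

44.2px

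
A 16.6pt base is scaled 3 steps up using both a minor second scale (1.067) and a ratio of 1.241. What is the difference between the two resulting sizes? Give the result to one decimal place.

Minor second: 16.6 × 1.067³ = 20.165pt
At 1.241: 16.6 × 1.241³ = 31.727pt
Difference: 31.727 − 20.165 = 11.562pt

11.6pt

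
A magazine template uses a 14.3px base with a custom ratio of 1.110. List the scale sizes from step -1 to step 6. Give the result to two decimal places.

12.88px, 14.30px, 15.87px, 17.62px, 19.56px, 21.71px, 24.10px, 26.75px

Step -1: 14.3 ÷ 1.110 = 12.88
Step 0: 14.3px
Step 1: 14.3 × 1.110 = 15.87
Step 2: 14.3 × 1.110² = 17.62
Step 3: 14.3 × 1.110³ = 19.56
Step 4: 14.3 × 1.110⁴ = 21.71
Step 5: 14.3 × 1.110⁵ = 24.10
Step 6: 14.3 × 1.110⁶ = 26.75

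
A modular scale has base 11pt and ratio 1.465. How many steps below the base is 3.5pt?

1.465ⁿ = 11 / 3.5 = 3.1429
n = ln(3.1429) / ln(1.465) = 1.1451 / 0.3819 ≈ 3.00

3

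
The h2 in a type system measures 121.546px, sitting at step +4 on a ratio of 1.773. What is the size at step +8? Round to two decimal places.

1201.09px

121.546 × 1.773⁴ = 121.546 × 9.88177 ≈ 1201.090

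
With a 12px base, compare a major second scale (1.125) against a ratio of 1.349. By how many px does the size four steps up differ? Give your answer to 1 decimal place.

Major second: 12.0 × 1.125⁴ = 19.222px
At 1.349: 12.0 × 1.349⁴ = 39.740px
Difference: 39.740 − 19.222 = 20.518px

20.5px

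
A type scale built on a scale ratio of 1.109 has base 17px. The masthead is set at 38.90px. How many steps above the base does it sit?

1.109ⁿ = 38.90 / 17 = 2.2882
n = ln(2.2882) / ln(1.109) = 0.8278 / 0.1035 ≈ 8.00

8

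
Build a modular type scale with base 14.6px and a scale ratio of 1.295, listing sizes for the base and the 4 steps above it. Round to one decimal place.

Step 0: 14.6px
Step 1: 14.6 × 1.295 = 18.9
Step 2: 14.6 × 1.295² = 24.5
Step 3: 14.6 × 1.295³ = 31.7
Step 4: 14.6 × 1.295⁴ = 41.1

14.6px, 18.9px, 24.5px, 31.7px, 41.1px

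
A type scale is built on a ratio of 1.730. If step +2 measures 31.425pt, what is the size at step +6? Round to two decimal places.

281.49pt

31.425 × 1.730⁴ = 31.425 × 8.95745 ≈ 281.488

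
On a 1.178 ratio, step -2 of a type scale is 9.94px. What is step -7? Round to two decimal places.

9.94 ÷ 1.178⁵ = 9.94 ÷ 2.26844 ≈ 4.382

4.38px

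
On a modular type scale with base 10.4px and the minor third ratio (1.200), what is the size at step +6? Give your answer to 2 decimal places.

A modular type scale is a geometric sequence: sizeₙ = base × rⁿ.
10.4 × 1.200⁶ = 10.4 × 2.98598 ≈ 31.05

31.05px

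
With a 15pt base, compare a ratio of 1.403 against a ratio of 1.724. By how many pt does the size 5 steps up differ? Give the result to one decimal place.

At 1.403: 15.0 × 1.403⁵ = 81.542pt
At 1.724: 15.0 × 1.724⁵ = 228.443pt
Difference: 228.443 − 81.542 = 146.901pt

146.9pt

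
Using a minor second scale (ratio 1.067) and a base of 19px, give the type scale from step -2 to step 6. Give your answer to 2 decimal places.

Step -2: 19.0 ÷ 1.067² = 16.69
Step -1: 19.0 ÷ 1.067 = 17.81
Step 0: 19px
Step 1: 19.0 × 1.067 = 20.27
Step 2: 19.0 × 1.067² = 21.63
Step 3: 19.0 × 1.067³ = 23.08
Step 4: 19.0 × 1.067⁴ = 24.63
Step 5: 19.0 × 1.067⁵ = 26.28
Step 6: 19.0 × 1.067⁶ = 28.04

16.69px, 17.81px, 19.00px, 20.27px, 21.63px, 23.08px, 24.63px, 26.28px, 28.04px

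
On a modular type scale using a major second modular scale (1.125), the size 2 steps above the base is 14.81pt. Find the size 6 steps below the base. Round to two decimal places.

5.77pt

14.81 ÷ 1.125⁸ = 14.81 ÷ 2.56578 ≈ 5.772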